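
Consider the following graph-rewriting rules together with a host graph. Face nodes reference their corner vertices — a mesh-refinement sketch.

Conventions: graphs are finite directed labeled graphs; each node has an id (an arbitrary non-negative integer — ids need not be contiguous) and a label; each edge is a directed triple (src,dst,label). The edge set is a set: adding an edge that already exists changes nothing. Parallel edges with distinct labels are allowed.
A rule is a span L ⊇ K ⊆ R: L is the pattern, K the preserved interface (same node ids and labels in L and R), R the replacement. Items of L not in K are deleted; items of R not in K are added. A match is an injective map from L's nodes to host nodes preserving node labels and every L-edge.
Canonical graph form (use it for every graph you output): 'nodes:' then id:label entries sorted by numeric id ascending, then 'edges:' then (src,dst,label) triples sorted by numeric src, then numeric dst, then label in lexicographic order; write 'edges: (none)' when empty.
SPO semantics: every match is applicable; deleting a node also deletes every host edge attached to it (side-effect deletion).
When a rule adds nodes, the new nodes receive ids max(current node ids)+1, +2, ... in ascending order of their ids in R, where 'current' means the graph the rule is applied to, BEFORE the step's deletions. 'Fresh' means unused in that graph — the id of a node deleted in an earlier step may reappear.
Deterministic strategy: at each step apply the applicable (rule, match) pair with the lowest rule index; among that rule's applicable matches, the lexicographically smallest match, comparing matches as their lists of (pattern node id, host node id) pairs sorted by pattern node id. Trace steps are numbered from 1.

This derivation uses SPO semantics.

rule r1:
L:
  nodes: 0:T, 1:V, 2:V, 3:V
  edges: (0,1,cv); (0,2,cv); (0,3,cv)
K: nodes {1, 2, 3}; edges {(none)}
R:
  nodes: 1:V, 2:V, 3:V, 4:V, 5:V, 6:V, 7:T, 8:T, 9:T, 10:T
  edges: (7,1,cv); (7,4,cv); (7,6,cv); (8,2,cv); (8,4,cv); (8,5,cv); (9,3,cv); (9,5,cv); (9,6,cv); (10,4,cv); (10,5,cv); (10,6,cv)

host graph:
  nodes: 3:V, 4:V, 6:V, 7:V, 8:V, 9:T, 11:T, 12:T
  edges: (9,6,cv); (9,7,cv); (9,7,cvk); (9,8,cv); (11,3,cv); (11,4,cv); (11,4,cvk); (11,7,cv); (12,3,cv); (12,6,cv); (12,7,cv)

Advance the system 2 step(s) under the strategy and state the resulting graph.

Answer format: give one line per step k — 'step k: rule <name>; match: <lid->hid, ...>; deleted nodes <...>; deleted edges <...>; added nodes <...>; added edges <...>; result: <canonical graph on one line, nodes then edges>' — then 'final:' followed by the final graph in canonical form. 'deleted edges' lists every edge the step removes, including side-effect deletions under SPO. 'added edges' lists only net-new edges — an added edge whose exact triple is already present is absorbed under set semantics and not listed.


step 1: rule r1; match: 0->9, 1->6, 2->7, 3->8; deleted nodes 9; deleted edges (9,6,cv); (9,7,cv); (9,7,cvk); (9,8,cv); added nodes 13, 14, 15, 16, 17, 18, 19; added edges (16,6,cv); (16,13,cv); (16,15,cv); (17,7,cv); (17,13,cv); (17,14,cv); (18,8,cv); (18,14,cv); (18,15,cv); (19,13,cv); (19,14,cv); (19,15,cv); result: nodes: 3:V, 4:V, 6:V, 7:V, 8:V, 11:T, 12:T, 13:V, 14:V, 15:V, 16:T, 17:T, 18:T, 19:T edges: (11,3,cv); (11,4,cv); (11,4,cvk); (11,7,cv); (12,3,cv); (12,6,cv); (12,7,cv); (16,6,cv); (16,13,cv); (16,15,cv); (17,7,cv); (17,13,cv); (17,14,cv); (18,8,cv); (18,14,cv); (18,15,cv); (19,13,cv); (19,14,cv); (19,15,cv)
step 2: rule r1; match: 0->11, 1->3, 2->4, 3->7; deleted nodes 11; deleted edges (11,3,cv); (11,4,cv); (11,4,cvk); (11,7,cv); added nodes 20, 21, 22, 23, 24, 25, 26; added edges (23,3,cv); (23,20,cv); (23,22,cv); (24,4,cv); (24,20,cv); (24,21,cv); (25,7,cv); (25,21,cv); (25,22,cv); (26,20,cv); (26,21,cv); (26,22,cv); result: nodes: 3:V, 4:V, 6:V, 7:V, 8:V, 12:T, 13:V, 14:V, 15:V, 16:T, 17:T, 18:T, 19:T, 20:V, 21:V, 22:V, 23:T, 24:T, 25:T, 26:T edges: (12,3,cv); (12,6,cv); (12,7,cv); (16,6,cv); (16,13,cv); (16,15,cv); (17,7,cv); (17,13,cv); (17,14,cv); (18,8,cv); (18,14,cv); (18,15,cv); (19,13,cv); (19,14,cv); (19,15,cv); (23,3,cv); (23,20,cv); (23,22,cv); (24,4,cv); (24,20,cv); (24,21,cv); (25,7,cv); (25,21,cv); (25,22,cv); (26,20,cv); (26,21,cv); (26,22,cv)
final:
nodes: 3:V, 4:V, 6:V, 7:V, 8:V, 12:T, 13:V, 14:V, 15:V, 16:T, 17:T, 18:T, 19:T, 20:V, 21:V, 22:V, 23:T, 24:T, 25:T, 26:T
edges: (12,3,cv); (12,6,cv); (12,7,cv); (16,6,cv); (16,13,cv); (16,15,cv); (17,7,cv); (17,13,cv); (17,14,cv); (18,8,cv); (18,14,cv); (18,15,cv); (19,13,cv); (19,14,cv); (19,15,cv); (23,3,cv); (23,20,cv); (23,22,cv); (24,4,cv); (24,20,cv); (24,21,cv); (25,7,cv); (25,21,cv); (25,22,cv); (26,20,cv); (26,21,cv); (26,22,cv)


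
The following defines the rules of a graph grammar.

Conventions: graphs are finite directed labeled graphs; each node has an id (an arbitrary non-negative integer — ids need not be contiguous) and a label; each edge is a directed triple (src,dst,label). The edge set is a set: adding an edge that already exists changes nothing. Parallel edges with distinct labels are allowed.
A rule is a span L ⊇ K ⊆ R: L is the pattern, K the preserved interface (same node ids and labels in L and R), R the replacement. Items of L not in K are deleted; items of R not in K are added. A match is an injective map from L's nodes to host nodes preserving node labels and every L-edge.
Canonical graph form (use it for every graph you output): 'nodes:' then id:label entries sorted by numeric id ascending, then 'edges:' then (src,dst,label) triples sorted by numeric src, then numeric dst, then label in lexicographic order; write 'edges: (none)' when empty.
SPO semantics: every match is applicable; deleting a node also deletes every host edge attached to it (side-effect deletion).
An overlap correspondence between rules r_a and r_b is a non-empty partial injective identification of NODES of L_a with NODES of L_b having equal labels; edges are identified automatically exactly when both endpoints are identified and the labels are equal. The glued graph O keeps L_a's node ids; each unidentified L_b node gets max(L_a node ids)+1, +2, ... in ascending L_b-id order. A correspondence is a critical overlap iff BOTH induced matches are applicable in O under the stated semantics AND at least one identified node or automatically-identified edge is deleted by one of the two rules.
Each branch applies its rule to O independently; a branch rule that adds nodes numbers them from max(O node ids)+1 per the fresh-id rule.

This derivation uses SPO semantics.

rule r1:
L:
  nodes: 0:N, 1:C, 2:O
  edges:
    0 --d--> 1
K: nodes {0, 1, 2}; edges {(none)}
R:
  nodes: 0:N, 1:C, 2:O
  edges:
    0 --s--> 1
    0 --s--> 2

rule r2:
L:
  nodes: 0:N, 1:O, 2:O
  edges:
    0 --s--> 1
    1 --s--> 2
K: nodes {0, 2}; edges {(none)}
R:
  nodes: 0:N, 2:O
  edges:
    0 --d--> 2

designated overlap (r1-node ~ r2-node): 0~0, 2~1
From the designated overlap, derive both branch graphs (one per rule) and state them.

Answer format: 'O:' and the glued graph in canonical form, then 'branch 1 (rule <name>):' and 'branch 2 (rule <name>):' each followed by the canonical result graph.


O:
nodes: 0:N, 1:C, 2:O, 3:O
edges: (0,1,d); (0,2,s); (2,3,s)
branch 1 (rule r1):
nodes: 0:N, 1:C, 2:O, 3:O
edges: (0,1,s); (0,2,s); (2,3,s)
branch 2 (rule r2):
nodes: 0:N, 1:C, 3:O
edges: (0,1,d); (0,3,d)


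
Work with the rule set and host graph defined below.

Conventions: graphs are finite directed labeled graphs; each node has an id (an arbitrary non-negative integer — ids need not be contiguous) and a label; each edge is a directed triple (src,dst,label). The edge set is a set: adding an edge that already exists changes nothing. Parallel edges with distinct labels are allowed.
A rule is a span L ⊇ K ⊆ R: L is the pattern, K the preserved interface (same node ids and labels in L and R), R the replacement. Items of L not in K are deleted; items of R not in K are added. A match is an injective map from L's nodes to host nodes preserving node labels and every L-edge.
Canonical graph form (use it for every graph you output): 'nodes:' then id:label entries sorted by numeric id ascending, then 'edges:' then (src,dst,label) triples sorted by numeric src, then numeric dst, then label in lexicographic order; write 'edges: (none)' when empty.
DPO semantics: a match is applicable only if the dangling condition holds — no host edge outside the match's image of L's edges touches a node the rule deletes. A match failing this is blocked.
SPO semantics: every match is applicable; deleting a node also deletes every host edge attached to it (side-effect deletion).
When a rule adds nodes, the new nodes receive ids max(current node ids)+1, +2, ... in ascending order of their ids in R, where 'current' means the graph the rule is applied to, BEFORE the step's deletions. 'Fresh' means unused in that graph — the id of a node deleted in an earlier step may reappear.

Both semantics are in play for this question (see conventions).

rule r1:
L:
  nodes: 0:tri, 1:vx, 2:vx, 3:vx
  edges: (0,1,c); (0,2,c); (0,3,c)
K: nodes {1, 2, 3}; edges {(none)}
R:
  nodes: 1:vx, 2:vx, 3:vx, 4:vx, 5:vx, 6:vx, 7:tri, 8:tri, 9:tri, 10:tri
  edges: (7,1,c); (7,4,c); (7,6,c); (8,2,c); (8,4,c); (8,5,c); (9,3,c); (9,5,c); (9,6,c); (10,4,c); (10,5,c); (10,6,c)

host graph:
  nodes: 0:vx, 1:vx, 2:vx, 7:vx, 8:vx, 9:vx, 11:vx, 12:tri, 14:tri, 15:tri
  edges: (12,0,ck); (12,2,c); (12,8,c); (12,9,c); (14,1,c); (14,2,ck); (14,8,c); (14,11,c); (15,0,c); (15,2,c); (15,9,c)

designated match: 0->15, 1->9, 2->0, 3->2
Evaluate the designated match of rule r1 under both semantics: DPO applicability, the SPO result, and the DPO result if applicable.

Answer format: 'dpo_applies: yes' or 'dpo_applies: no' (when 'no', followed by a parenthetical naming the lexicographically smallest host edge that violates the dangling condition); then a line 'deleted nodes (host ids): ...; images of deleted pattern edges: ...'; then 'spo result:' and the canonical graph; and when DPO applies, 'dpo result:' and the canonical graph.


dpo_applies: yes
deleted nodes (host ids): 15; images of deleted pattern edges: (15,0,c); (15,2,c); (15,9,c)
spo result:
nodes: 0:vx, 1:vx, 2:vx, 7:vx, 8:vx, 9:vx, 11:vx, 12:tri, 14:tri, 16:vx, 17:vx, 18:vx, 19:tri, 20:tri, 21:tri, 22:tri
edges: (12,0,ck); (12,2,c); (12,8,c); (12,9,c); (14,1,c); (14,2,ck); (14,8,c); (14,11,c); (19,9,c); (19,16,c); (19,18,c); (20,0,c); (20,16,c); (20,17,c); (21,2,c); (21,17,c); (21,18,c); (22,16,c); (22,17,c); (22,18,c)
dpo result:
nodes: 0:vx, 1:vx, 2:vx, 7:vx, 8:vx, 9:vx, 11:vx, 12:tri, 14:tri, 16:vx, 17:vx, 18:vx, 19:tri, 20:tri, 21:tri, 22:tri
edges: (12,0,ck); (12,2,c); (12,8,c); (12,9,c); (14,1,c); (14,2,ck); (14,8,c); (14,11,c); (19,9,c); (19,16,c); (19,18,c); (20,0,c); (20,16,c); (20,17,c); (21,2,c); (21,17,c); (21,18,c); (22,16,c); (22,17,c); (22,18,c)


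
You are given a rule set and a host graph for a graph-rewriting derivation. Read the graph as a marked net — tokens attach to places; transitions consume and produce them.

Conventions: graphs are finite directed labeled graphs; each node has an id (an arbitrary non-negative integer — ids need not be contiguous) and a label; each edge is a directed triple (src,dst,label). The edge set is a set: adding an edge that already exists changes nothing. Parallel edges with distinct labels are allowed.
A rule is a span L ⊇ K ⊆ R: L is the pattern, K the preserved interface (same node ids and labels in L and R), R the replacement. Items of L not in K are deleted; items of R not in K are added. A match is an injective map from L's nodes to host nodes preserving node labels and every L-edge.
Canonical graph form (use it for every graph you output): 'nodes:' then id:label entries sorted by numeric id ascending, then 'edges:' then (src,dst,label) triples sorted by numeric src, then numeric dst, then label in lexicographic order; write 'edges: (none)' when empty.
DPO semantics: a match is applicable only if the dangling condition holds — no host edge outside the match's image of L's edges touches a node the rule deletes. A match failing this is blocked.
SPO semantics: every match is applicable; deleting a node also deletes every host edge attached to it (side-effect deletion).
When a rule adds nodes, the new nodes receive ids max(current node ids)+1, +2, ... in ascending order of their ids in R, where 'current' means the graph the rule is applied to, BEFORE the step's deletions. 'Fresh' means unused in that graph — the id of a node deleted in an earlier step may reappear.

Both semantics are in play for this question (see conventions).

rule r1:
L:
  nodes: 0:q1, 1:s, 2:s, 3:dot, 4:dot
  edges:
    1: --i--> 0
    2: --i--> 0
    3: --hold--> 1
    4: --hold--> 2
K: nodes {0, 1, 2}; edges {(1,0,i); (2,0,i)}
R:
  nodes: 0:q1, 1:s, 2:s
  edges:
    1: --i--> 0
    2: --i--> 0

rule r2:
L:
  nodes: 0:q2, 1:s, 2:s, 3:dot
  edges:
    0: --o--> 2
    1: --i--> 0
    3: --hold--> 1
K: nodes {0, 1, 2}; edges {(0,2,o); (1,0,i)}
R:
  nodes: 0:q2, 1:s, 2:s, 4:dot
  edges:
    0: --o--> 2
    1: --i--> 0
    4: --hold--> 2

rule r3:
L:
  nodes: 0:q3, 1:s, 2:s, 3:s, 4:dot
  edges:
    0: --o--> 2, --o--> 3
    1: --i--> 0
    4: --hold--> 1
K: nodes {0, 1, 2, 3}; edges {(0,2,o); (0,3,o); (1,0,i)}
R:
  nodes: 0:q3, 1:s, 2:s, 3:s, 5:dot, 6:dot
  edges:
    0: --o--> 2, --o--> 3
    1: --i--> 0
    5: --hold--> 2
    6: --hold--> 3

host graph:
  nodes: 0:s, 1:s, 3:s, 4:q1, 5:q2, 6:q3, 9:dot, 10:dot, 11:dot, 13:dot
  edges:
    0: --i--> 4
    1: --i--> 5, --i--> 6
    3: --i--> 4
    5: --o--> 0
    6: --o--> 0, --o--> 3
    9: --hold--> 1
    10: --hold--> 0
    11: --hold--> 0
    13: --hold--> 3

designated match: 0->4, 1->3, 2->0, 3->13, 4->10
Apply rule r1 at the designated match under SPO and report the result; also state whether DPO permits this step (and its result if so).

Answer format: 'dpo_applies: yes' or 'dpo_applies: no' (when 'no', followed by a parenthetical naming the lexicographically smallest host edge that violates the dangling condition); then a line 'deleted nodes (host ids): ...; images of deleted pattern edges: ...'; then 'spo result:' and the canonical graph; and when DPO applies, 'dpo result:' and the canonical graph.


dpo_applies: yes
deleted nodes (host ids): 10, 13; images of deleted pattern edges: (10,0,hold); (13,3,hold)
spo result:
nodes: 0:s, 1:s, 3:s, 4:q1, 5:q2, 6:q3, 9:dot, 11:dot
edges: (0,4,i); (1,5,i); (1,6,i); (3,4,i); (5,0,o); (6,0,o); (6,3,o); (9,1,hold); (11,0,hold)
dpo result:
nodes: 0:s, 1:s, 3:s, 4:q1, 5:q2, 6:q3, 9:dot, 11:dot
edges: (0,4,i); (1,5,i); (1,6,i); (3,4,i); (5,0,o); (6,0,o); (6,3,o); (9,1,hold); (11,0,hold)


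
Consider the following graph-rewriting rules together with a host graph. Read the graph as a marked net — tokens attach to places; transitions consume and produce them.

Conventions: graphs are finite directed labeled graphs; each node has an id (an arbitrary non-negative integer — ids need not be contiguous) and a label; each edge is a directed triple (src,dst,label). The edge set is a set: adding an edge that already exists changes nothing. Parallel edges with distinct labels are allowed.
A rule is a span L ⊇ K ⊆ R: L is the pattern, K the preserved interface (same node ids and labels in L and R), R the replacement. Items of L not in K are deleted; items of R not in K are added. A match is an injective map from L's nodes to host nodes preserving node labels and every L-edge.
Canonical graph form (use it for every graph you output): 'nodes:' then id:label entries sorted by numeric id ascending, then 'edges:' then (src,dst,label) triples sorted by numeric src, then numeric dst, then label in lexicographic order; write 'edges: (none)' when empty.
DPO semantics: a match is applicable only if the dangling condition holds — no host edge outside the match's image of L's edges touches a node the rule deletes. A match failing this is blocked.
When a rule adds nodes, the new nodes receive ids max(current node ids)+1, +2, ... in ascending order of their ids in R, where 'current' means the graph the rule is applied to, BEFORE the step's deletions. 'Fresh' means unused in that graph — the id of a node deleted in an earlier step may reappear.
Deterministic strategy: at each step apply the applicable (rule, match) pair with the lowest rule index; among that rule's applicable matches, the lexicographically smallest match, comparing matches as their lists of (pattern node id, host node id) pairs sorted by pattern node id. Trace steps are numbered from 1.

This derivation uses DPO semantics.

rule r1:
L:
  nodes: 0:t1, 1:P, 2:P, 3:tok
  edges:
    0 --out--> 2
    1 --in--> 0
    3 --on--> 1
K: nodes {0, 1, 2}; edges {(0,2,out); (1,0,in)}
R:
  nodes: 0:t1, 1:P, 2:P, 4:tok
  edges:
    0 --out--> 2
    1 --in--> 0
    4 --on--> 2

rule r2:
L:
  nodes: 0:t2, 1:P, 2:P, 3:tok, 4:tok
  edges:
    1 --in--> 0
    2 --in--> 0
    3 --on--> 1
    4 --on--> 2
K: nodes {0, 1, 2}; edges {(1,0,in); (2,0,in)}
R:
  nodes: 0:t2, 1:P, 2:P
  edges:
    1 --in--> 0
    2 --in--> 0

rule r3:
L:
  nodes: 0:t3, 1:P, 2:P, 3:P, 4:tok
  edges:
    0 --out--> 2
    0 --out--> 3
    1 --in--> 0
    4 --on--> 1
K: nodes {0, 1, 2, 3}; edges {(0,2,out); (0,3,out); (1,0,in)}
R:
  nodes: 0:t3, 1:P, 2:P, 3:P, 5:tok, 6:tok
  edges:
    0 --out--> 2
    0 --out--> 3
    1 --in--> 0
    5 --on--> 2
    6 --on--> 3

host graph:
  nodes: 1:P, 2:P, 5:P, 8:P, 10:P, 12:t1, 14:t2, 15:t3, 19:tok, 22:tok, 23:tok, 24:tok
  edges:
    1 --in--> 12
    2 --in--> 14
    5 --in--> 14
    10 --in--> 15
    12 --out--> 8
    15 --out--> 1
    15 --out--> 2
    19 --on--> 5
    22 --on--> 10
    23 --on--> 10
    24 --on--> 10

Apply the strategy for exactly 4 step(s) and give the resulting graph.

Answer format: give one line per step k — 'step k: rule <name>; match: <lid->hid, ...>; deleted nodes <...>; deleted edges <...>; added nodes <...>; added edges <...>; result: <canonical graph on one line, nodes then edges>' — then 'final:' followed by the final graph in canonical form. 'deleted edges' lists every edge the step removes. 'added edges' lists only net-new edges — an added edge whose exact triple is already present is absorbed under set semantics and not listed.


step 1: rule r3; match: 0->15, 1->10, 2->1, 3->2, 4->22; deleted nodes 22; deleted edges (22,10,on); added nodes 25, 26; added edges (25,1,on); (26,2,on); result: nodes: 1:P, 2:P, 5:P, 8:P, 10:P, 12:t1, 14:t2, 15:t3, 19:tok, 23:tok, 24:tok, 25:tok, 26:tok edges: (1,12,in); (2,14,in); (5,14,in); (10,15,in); (12,8,out); (15,1,out); (15,2,out); (19,5,on); (23,10,on); (24,10,on); (25,1,on); (26,2,on)
step 2: rule r1; match: 0->12, 1->1, 2->8, 3->25; deleted nodes 25; deleted edges (25,1,on); added nodes 27; added edges (27,8,on); result: nodes: 1:P, 2:P, 5:P, 8:P, 10:P, 12:t1, 14:t2, 15:t3, 19:tok, 23:tok, 24:tok, 26:tok, 27:tok edges: (1,12,in); (2,14,in); (5,14,in); (10,15,in); (12,8,out); (15,1,out); (15,2,out); (19,5,on); (23,10,on); (24,10,on); (26,2,on); (27,8,on)
step 3: rule r2; match: 0->14, 1->2, 2->5, 3->26, 4->19; deleted nodes 19, 26; deleted edges (19,5,on); (26,2,on); added nodes (none); added edges (none); result: nodes: 1:P, 2:P, 5:P, 8:P, 10:P, 12:t1, 14:t2, 15:t3, 23:tok, 24:tok, 27:tok edges: (1,12,in); (2,14,in); (5,14,in); (10,15,in); (12,8,out); (15,1,out); (15,2,out); (23,10,on); (24,10,on); (27,8,on)
step 4: rule r3; match: 0->15, 1->10, 2->1, 3->2, 4->23; deleted nodes 23; deleted edges (23,10,on); added nodes 28, 29; added edges (28,1,on); (29,2,on); result: nodes: 1:P, 2:P, 5:P, 8:P, 10:P, 12:t1, 14:t2, 15:t3, 24:tok, 27:tok, 28:tok, 29:tok edges: (1,12,in); (2,14,in); (5,14,in); (10,15,in); (12,8,out); (15,1,out); (15,2,out); (24,10,on); (27,8,on); (28,1,on); (29,2,on)
final:
nodes: 1:P, 2:P, 5:P, 8:P, 10:P, 12:t1, 14:t2, 15:t3, 24:tok, 27:tok, 28:tok, 29:tok
edges: (1,12,in); (2,14,in); (5,14,in); (10,15,in); (12,8,out); (15,1,out); (15,2,out); (24,10,on); (27,8,on); (28,1,on); (29,2,on)


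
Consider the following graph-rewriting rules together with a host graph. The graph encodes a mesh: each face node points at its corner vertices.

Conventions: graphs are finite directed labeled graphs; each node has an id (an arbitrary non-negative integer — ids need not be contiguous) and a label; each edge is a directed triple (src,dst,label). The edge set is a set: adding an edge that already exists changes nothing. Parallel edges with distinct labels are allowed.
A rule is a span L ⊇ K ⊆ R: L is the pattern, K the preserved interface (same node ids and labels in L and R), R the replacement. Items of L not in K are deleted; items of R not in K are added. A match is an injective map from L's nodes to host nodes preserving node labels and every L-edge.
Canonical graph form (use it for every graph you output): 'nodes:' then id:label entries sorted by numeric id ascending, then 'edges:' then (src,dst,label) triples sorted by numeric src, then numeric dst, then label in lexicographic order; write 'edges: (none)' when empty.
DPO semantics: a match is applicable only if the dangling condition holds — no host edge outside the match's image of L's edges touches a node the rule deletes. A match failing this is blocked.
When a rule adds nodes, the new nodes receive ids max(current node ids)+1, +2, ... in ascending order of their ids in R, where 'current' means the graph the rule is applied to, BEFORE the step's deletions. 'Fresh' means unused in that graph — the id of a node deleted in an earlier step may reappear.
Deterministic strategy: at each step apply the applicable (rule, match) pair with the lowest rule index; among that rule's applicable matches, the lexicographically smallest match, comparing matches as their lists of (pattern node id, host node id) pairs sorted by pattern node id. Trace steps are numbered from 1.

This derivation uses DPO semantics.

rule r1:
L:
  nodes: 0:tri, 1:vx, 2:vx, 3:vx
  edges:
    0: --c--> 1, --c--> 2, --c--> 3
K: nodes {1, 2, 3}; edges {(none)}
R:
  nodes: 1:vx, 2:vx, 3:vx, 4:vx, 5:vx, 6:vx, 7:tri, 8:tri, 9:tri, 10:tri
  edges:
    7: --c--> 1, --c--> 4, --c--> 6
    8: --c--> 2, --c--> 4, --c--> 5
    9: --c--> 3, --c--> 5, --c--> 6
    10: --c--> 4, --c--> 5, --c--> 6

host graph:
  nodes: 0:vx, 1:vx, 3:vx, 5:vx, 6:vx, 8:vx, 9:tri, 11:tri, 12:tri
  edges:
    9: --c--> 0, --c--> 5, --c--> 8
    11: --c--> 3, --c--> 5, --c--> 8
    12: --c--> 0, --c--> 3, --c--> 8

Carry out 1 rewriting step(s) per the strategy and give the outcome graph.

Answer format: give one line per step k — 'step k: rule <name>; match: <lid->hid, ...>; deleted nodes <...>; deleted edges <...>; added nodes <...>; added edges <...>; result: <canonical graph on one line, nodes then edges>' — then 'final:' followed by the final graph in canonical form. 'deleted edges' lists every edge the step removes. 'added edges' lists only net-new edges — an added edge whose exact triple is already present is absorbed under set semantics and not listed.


step 1: rule r1; match: 0->9, 1->0, 2->5, 3->8; deleted nodes 9; deleted edges (9,0,c); (9,5,c); (9,8,c); added nodes 13, 14, 15, 16, 17, 18, 19; added edges (16,0,c); (16,13,c); (16,15,c); (17,5,c); (17,13,c); (17,14,c); (18,8,c); (18,14,c); (18,15,c); (19,13,c); (19,14,c); (19,15,c); result: nodes: 0:vx, 1:vx, 3:vx, 5:vx, 6:vx, 8:vx, 11:tri, 12:tri, 13:vx, 14:vx, 15:vx, 16:tri, 17:tri, 18:tri, 19:tri edges: (11,3,c); (11,5,c); (11,8,c); (12,0,c); (12,3,c); (12,8,c); (16,0,c); (16,13,c); (16,15,c); (17,5,c); (17,13,c); (17,14,c); (18,8,c); (18,14,c); (18,15,c); (19,13,c); (19,14,c); (19,15,c)
final:
nodes: 0:vx, 1:vx, 3:vx, 5:vx, 6:vx, 8:vx, 11:tri, 12:tri, 13:vx, 14:vx, 15:vx, 16:tri, 17:tri, 18:tri, 19:tri
edges: (11,3,c); (11,5,c); (11,8,c); (12,0,c); (12,3,c); (12,8,c); (16,0,c); (16,13,c); (16,15,c); (17,5,c); (17,13,c); (17,14,c); (18,8,c); (18,14,c); (18,15,c); (19,13,c); (19,14,c); (19,15,c)


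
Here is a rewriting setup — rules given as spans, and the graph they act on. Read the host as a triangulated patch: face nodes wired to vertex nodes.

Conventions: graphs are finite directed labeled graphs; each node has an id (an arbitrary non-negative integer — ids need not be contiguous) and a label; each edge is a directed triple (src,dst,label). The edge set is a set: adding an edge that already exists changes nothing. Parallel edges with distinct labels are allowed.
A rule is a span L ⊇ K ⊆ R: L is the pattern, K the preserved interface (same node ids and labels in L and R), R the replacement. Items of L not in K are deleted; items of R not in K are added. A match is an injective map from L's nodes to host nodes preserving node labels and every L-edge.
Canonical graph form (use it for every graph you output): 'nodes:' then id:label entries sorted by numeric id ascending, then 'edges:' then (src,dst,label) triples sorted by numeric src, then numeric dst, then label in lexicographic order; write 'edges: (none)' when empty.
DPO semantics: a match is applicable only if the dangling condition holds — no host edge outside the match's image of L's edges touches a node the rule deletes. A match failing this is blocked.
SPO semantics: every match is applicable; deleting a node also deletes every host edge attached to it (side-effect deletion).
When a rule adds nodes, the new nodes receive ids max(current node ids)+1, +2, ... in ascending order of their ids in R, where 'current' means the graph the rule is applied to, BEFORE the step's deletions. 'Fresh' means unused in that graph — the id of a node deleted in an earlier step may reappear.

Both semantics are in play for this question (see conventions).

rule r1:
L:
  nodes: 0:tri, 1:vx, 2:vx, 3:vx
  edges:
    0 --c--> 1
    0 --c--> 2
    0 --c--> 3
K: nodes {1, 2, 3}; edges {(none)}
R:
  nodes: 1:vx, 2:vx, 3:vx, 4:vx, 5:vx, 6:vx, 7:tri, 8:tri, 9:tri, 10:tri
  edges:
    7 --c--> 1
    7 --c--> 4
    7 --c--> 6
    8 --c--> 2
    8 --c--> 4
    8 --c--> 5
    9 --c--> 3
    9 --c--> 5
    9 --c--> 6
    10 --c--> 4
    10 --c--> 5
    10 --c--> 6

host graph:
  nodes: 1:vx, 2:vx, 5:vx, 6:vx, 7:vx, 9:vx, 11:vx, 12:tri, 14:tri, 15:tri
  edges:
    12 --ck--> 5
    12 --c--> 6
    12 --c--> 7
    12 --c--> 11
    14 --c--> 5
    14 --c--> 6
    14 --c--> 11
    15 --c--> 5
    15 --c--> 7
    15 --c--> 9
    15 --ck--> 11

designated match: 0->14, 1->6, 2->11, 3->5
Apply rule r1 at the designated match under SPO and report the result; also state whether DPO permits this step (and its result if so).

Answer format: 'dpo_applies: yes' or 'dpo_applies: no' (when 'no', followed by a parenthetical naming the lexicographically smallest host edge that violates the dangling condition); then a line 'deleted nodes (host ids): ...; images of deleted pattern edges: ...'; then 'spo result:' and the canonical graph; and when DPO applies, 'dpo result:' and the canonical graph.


dpo_applies: yes
deleted nodes (host ids): 14; images of deleted pattern edges: (14,5,c); (14,6,c); (14,11,c)
spo result:
nodes: 1:vx, 2:vx, 5:vx, 6:vx, 7:vx, 9:vx, 11:vx, 12:tri, 15:tri, 16:vx, 17:vx, 18:vx, 19:tri, 20:tri, 21:tri, 22:tri
edges: (12,5,ck); (12,6,c); (12,7,c); (12,11,c); (15,5,c); (15,7,c); (15,9,c); (15,11,ck); (19,6,c); (19,16,c); (19,18,c); (20,11,c); (20,16,c); (20,17,c); (21,5,c); (21,17,c); (21,18,c); (22,16,c); (22,17,c); (22,18,c)
dpo result:
nodes: 1:vx, 2:vx, 5:vx, 6:vx, 7:vx, 9:vx, 11:vx, 12:tri, 15:tri, 16:vx, 17:vx, 18:vx, 19:tri, 20:tri, 21:tri, 22:tri
edges: (12,5,ck); (12,6,c); (12,7,c); (12,11,c); (15,5,c); (15,7,c); (15,9,c); (15,11,ck); (19,6,c); (19,16,c); (19,18,c); (20,11,c); (20,16,c); (20,17,c); (21,5,c); (21,17,c); (21,18,c); (22,16,c); (22,17,c); (22,18,c)


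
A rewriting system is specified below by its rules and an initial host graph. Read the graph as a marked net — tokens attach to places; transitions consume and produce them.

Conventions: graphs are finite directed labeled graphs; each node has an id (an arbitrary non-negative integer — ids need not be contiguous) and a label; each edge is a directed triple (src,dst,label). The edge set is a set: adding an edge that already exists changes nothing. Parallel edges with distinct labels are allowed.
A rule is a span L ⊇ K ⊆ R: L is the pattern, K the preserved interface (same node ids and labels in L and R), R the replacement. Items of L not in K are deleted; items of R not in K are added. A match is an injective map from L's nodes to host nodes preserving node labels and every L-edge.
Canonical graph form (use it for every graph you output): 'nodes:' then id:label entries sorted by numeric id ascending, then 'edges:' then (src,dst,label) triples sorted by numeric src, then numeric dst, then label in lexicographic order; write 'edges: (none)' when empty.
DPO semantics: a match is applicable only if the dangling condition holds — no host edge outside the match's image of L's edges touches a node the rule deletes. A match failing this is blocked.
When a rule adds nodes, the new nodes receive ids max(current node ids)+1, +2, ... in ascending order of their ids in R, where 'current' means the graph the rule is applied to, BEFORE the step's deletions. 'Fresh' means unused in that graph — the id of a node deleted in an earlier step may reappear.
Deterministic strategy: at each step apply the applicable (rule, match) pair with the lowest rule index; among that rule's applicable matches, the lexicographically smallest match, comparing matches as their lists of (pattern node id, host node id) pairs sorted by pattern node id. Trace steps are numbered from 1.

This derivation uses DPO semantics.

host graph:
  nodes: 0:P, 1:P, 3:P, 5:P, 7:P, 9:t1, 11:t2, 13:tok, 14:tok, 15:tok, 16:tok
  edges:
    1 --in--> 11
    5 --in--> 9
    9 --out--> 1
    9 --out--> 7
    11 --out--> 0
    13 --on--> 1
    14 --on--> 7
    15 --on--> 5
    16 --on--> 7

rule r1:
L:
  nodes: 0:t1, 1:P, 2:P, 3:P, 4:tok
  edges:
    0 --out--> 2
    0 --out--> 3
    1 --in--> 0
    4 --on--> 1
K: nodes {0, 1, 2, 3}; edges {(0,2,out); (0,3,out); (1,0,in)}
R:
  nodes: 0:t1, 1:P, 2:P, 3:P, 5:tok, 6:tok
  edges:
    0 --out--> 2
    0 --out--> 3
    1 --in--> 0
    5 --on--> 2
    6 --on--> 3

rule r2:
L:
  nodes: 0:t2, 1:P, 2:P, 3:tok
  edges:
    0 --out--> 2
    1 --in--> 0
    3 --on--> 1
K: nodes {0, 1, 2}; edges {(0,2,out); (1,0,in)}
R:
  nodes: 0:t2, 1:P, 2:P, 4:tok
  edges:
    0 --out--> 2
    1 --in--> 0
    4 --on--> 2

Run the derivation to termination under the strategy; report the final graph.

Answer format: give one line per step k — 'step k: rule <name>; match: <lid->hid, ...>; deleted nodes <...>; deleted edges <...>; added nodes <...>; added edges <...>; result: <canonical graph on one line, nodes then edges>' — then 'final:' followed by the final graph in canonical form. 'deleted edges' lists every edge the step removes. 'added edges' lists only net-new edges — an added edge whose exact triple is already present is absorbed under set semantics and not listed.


step 1: rule r1; match: 0->9, 1->5, 2->1, 3->7, 4->15; deleted nodes 15; deleted edges (15,5,on); added nodes 17, 18; added edges (17,1,on); (18,7,on); result: nodes: 0:P, 1:P, 3:P, 5:P, 7:P, 9:t1, 11:t2, 13:tok, 14:tok, 16:tok, 17:tok, 18:tok edges: (1,11,in); (5,9,in); (9,1,out); (9,7,out); (11,0,out); (13,1,on); (14,7,on); (16,7,on); (17,1,on); (18,7,on)
step 2: rule r2; match: 0->11, 1->1, 2->0, 3->13; deleted nodes 13; deleted edges (13,1,on); added nodes 19; added edges (19,0,on); result: nodes: 0:P, 1:P, 3:P, 5:P, 7:P, 9:t1, 11:t2, 14:tok, 16:tok, 17:tok, 18:tok, 19:tok edges: (1,11,in); (5,9,in); (9,1,out); (9,7,out); (11,0,out); (14,7,on); (16,7,on); (17,1,on); (18,7,on); (19,0,on)
step 3: rule r2; match: 0->11, 1->1, 2->0, 3->17; deleted nodes 17; deleted edges (17,1,on); added nodes 20; added edges (20,0,on); result: nodes: 0:P, 1:P, 3:P, 5:P, 7:P, 9:t1, 11:t2, 14:tok, 16:tok, 18:tok, 19:tok, 20:tok edges: (1,11,in); (5,9,in); (9,1,out); (9,7,out); (11,0,out); (14,7,on); (16,7,on); (18,7,on); (19,0,on); (20,0,on)
final:
nodes: 0:P, 1:P, 3:P, 5:P, 7:P, 9:t1, 11:t2, 14:tok, 16:tok, 18:tok, 19:tok, 20:tok
edges: (1,11,in); (5,9,in); (9,1,out); (9,7,out); (11,0,out); (14,7,on); (16,7,on); (18,7,on); (19,0,on); (20,0,on)


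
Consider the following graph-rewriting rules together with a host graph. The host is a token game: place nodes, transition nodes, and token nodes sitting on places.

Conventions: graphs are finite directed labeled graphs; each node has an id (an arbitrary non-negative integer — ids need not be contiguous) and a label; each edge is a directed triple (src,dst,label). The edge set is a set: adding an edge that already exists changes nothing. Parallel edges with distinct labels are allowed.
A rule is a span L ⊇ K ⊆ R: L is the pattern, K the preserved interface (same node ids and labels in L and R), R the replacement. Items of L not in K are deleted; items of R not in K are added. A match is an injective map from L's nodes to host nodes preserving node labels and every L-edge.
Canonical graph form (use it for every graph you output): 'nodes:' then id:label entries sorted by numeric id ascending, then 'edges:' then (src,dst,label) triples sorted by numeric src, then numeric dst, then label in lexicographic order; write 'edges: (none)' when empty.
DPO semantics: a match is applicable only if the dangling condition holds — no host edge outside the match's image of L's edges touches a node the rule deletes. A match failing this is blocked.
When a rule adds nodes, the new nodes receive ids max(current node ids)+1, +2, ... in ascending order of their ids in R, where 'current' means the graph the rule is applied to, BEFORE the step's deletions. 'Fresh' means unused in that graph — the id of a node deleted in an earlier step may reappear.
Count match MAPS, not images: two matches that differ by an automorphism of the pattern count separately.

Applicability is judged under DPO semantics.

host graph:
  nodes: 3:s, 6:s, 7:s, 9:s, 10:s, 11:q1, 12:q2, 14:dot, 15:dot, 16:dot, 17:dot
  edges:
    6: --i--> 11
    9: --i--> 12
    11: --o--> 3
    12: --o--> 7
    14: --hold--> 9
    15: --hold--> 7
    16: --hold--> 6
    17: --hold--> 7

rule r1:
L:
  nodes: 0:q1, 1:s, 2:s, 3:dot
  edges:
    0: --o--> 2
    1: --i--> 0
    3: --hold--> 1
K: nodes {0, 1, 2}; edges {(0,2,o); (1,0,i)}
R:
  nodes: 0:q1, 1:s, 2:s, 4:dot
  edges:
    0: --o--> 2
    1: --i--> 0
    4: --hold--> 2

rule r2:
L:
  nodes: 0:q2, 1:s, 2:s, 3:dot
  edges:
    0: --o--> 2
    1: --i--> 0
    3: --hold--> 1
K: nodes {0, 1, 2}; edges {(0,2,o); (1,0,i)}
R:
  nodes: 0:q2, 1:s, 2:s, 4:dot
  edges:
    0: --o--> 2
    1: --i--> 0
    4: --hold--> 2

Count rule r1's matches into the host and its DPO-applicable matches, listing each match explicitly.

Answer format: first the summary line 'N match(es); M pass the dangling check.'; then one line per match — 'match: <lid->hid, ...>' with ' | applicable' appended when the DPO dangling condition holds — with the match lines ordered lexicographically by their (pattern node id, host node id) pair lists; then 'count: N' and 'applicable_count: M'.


1 match(es); 1 pass the dangling check.
match: 0->11, 1->6, 2->3, 3->16 | applicable
count: 1
applicable_count: 1


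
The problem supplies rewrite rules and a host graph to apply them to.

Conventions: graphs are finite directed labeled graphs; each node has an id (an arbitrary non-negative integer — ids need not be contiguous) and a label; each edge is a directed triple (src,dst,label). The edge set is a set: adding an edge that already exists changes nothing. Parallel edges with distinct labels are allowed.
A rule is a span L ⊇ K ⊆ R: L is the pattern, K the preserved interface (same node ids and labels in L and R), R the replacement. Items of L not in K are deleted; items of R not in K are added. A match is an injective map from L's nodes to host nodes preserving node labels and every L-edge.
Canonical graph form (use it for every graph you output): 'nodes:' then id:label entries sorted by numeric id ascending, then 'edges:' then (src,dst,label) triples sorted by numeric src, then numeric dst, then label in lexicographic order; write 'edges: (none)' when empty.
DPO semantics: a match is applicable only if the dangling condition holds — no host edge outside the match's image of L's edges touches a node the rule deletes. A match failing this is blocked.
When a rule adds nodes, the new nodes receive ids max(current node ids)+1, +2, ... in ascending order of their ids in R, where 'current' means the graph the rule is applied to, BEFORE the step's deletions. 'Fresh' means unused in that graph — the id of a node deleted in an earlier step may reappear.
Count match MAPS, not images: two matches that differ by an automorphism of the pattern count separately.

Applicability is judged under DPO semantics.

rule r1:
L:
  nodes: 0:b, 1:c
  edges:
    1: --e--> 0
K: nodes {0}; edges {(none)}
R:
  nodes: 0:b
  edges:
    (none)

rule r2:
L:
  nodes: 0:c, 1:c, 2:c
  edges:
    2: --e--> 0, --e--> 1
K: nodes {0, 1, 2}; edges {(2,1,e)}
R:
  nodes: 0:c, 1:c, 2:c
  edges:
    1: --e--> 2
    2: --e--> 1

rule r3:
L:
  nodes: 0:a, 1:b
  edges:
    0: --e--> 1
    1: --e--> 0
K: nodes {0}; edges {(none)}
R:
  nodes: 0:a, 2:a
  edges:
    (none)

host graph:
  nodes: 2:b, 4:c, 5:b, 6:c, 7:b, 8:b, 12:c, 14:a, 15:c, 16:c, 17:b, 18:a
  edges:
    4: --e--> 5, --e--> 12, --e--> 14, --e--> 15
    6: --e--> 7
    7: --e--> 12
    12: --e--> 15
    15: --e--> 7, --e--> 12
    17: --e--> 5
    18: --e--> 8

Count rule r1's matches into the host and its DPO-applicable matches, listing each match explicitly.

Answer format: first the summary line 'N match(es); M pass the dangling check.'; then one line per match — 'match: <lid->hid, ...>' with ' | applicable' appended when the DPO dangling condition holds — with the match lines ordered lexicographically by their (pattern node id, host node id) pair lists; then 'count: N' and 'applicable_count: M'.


3 match(es); 1 pass the dangling check.
match: 0->5, 1->4
match: 0->7, 1->6 | applicable
match: 0->7, 1->15
count: 3
applicable_count: 1


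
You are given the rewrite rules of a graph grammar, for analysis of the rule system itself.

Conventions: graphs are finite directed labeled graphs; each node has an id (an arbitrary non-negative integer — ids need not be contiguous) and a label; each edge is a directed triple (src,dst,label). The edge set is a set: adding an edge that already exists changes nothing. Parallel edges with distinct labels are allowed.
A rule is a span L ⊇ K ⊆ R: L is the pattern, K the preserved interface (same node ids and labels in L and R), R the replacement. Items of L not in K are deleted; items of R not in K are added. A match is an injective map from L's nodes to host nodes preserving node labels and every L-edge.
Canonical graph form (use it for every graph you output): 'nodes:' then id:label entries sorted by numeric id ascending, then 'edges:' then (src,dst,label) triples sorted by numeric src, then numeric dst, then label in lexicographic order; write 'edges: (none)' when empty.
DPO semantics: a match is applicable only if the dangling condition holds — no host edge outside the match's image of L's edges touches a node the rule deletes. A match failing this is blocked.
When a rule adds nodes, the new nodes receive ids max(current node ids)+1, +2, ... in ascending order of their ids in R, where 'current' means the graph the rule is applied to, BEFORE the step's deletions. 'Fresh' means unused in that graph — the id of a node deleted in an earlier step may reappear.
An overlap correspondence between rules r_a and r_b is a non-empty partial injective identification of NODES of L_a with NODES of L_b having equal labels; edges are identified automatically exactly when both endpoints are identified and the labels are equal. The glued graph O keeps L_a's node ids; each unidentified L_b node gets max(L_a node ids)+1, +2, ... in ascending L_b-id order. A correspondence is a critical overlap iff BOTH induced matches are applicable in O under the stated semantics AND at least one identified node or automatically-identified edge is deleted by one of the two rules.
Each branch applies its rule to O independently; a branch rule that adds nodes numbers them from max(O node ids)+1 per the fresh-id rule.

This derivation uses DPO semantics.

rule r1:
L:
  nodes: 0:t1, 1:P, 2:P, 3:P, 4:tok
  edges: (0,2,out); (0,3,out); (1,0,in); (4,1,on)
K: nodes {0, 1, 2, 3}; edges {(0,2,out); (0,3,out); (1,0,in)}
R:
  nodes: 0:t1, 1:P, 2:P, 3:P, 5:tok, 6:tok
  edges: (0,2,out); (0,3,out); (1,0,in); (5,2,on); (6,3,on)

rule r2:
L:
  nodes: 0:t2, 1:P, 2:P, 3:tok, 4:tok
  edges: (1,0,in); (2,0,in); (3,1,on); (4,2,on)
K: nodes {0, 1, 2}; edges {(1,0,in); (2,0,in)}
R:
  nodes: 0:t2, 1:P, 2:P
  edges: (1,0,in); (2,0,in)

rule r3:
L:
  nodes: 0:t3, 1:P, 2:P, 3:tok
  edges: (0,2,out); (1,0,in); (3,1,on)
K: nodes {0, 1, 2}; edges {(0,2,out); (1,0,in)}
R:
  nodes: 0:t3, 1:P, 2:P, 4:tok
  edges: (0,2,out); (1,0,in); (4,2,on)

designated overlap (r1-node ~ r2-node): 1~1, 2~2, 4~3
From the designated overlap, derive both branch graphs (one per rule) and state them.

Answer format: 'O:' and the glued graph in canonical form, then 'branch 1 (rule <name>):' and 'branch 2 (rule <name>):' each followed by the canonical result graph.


O:
nodes: 0:t1, 1:P, 2:P, 3:P, 4:tok, 5:t2, 6:tok
edges: (0,2,out); (0,3,out); (1,0,in); (1,5,in); (2,5,in); (4,1,on); (6,2,on)
branch 1 (rule r1):
nodes: 0:t1, 1:P, 2:P, 3:P, 5:t2, 6:tok, 7:tok, 8:tok
edges: (0,2,out); (0,3,out); (1,0,in); (1,5,in); (2,5,in); (6,2,on); (7,2,on); (8,3,on)
branch 2 (rule r2):
nodes: 0:t1, 1:P, 2:P, 3:P, 5:t2
edges: (0,2,out); (0,3,out); (1,0,in); (1,5,in); (2,5,in)
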